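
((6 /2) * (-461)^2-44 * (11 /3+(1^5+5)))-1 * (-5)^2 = 1911338 /3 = 637112.67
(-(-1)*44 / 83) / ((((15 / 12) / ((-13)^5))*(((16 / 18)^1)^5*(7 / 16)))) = -241169283927 / 371840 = -648583.49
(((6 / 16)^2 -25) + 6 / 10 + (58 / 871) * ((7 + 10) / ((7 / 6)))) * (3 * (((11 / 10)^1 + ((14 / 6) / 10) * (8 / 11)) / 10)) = -19038476329 / 2146144000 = -8.87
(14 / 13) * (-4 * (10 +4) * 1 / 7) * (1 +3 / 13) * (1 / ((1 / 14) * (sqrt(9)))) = -25088 / 507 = -49.48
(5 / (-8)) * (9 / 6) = -15 / 16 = -0.94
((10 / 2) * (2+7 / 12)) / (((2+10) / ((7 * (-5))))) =-5425 / 144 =-37.67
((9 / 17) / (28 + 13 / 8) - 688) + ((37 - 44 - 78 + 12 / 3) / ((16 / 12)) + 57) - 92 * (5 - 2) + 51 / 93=-161067043 / 166532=-967.18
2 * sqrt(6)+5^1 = 2 * sqrt(6)+5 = 9.90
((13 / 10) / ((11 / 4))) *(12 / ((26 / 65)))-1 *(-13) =299 / 11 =27.18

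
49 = 49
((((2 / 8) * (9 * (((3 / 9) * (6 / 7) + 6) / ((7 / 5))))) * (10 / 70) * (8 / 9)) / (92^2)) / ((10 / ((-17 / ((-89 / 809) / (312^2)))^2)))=4928854022579874816 / 1437241687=3429384262.34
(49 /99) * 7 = 343 /99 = 3.46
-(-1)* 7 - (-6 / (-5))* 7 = -7 / 5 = -1.40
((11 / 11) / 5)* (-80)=-16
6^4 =1296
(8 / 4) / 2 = 1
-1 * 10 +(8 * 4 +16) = 38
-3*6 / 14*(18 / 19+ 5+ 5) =-1872 / 133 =-14.08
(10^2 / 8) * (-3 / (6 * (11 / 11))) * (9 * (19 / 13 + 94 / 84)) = -105675 / 728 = -145.16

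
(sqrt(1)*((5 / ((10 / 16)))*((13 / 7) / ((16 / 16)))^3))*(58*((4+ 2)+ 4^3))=10194080 / 49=208042.45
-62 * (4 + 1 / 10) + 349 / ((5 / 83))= 27696 / 5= 5539.20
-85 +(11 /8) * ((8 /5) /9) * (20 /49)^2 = -84.96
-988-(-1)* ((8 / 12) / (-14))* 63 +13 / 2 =-1969 / 2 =-984.50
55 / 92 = 0.60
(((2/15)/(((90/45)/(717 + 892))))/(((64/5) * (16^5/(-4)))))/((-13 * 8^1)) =1609/5234491392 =0.00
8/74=4/37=0.11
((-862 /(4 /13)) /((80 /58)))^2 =26402025169 /6400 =4125316.43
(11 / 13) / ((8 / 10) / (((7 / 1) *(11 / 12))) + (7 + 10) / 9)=38115 / 90701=0.42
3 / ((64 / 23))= 69 / 64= 1.08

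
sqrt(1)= 1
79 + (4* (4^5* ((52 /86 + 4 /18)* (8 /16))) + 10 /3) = 687223 /387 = 1775.77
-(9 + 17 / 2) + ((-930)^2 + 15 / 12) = 3459535 / 4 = 864883.75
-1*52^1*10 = -520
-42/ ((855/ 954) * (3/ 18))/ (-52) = 6678/ 1235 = 5.41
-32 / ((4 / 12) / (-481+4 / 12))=46144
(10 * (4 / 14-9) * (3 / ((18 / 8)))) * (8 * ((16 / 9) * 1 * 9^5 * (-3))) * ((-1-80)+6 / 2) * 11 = -1758154844160 / 7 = -251164977737.14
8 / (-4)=-2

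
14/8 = 7/4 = 1.75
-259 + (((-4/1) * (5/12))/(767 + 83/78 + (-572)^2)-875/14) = -16448108083/51160522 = -321.50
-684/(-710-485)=684/1195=0.57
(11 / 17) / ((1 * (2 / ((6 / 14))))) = 0.14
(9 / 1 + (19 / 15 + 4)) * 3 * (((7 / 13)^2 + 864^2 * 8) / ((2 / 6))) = 647946615522 / 845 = 766800728.43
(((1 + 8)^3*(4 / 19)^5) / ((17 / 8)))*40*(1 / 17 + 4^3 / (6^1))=43555553280 / 715592611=60.87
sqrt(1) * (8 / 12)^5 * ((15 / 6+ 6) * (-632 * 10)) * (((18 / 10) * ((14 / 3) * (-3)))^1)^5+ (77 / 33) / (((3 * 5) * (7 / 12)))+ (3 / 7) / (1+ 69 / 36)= 6605105590482032 / 91875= 71892305746.74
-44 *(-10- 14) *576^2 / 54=6488064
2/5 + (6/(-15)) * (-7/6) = 13/15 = 0.87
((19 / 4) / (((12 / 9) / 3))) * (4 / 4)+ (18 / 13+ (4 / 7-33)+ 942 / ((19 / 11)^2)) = 155258113 / 525616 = 295.38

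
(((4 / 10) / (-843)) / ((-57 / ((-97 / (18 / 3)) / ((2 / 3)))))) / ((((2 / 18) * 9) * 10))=-97 / 4805100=-0.00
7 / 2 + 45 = 97 / 2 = 48.50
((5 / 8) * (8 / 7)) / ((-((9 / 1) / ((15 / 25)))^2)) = -1 / 315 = -0.00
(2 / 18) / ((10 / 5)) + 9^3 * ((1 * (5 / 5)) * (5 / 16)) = 32813 / 144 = 227.87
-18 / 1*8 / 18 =-8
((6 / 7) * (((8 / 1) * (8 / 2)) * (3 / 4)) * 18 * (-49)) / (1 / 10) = -181440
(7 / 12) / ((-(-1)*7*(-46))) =-1 / 552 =-0.00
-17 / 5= -3.40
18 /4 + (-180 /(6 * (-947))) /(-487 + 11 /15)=31082931 /6907418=4.50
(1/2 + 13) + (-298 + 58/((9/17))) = -174.94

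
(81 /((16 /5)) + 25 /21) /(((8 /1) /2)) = 8905 /1344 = 6.63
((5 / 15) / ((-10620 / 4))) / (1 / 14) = -14 / 7965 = -0.00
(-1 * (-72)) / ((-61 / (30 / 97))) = -2160 / 5917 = -0.37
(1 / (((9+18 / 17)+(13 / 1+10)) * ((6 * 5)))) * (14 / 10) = 119 / 84300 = 0.00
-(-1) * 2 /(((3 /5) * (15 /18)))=4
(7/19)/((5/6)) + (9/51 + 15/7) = 31218/11305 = 2.76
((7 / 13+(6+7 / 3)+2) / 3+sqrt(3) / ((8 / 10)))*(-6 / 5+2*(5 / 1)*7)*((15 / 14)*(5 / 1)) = 3225*sqrt(3) / 7+364640 / 273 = 2133.66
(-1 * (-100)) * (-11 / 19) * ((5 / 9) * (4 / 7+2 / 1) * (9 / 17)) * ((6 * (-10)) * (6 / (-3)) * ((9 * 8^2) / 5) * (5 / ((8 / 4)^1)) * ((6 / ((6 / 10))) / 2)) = -7566209.64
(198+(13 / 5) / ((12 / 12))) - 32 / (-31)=31253 / 155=201.63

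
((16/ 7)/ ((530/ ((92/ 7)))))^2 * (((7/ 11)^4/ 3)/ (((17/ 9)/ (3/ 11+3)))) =0.00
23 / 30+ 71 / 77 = 3901 / 2310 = 1.69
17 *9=153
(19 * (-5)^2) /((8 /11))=653.12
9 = 9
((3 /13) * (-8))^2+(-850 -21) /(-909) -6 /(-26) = 706234 /153621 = 4.60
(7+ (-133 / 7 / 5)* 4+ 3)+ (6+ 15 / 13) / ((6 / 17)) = 1959 / 130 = 15.07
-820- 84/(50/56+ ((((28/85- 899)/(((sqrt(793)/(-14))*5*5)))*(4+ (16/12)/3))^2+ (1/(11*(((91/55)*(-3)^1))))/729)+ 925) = -52034465185434620620/63455766349498891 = -820.01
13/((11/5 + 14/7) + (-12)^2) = 5/57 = 0.09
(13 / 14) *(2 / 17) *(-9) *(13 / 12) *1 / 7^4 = -507 / 1142876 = -0.00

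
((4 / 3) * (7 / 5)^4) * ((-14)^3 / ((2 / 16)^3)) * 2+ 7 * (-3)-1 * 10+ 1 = -26985913274 / 1875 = -14392487.08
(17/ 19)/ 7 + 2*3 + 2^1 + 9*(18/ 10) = 16178/ 665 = 24.33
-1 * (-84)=84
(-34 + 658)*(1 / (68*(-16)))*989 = -38571 / 68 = -567.22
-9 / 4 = -2.25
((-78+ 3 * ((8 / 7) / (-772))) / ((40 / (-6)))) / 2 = 39519 / 6755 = 5.85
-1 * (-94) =94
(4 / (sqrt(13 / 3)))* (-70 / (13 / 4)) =-41.39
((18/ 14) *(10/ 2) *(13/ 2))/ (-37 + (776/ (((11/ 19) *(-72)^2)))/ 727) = -1515751380/ 1342139603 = -1.13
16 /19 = 0.84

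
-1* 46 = -46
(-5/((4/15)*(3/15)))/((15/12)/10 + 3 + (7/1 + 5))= -750/121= -6.20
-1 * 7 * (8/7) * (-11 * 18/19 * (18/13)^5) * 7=20951529984/7054567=2969.92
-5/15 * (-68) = 68/3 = 22.67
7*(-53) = -371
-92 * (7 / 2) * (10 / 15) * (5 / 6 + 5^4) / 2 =-604555 / 9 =-67172.78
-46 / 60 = -23 / 30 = -0.77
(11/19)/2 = 11/38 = 0.29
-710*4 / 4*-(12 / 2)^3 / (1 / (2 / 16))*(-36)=-690120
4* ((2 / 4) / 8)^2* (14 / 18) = 7 / 576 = 0.01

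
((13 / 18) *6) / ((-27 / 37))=-481 / 81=-5.94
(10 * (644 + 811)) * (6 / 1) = 87300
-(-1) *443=443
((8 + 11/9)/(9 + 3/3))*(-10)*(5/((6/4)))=-830/27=-30.74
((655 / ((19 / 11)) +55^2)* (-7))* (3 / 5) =-271656 / 19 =-14297.68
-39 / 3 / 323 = -13 / 323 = -0.04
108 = 108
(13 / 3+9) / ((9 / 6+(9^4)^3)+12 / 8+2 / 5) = 100 / 2118221523633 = 0.00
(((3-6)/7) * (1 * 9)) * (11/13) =-297/91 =-3.26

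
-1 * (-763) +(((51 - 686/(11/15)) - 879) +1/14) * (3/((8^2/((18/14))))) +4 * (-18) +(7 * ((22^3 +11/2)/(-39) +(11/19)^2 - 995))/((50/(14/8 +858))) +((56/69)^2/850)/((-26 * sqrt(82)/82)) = -14945418382267/98313600 - 784 * sqrt(82)/26304525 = -152017.81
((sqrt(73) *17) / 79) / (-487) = -17 *sqrt(73) / 38473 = -0.00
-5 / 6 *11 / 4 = -55 / 24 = -2.29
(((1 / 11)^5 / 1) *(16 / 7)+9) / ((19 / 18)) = 182632122 / 21419783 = 8.53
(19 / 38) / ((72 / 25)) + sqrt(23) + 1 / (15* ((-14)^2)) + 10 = sqrt(23) + 358937 / 35280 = 14.97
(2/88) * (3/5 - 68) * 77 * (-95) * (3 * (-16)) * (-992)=533549184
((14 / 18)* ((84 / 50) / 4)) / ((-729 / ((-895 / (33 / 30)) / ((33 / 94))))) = 824474 / 793881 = 1.04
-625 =-625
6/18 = 1/3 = 0.33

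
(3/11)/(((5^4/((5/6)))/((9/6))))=3/5500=0.00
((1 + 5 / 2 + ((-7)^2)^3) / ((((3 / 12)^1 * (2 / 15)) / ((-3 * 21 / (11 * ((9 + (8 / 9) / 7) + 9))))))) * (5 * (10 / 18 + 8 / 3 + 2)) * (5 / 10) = -365787505125 / 25124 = -14559286.15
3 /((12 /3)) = 3 /4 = 0.75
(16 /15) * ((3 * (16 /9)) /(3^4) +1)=4144 /3645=1.14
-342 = -342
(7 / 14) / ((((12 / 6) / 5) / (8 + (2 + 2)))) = 15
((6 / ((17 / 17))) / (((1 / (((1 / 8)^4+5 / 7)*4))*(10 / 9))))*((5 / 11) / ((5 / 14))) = 553149 / 28160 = 19.64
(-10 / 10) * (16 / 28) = -4 / 7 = -0.57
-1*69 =-69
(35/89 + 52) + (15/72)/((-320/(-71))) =7168687/136704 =52.44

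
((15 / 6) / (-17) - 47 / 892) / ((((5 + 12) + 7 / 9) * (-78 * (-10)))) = -699 / 48524800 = -0.00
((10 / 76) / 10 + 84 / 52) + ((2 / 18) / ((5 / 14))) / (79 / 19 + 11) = 2639431 / 1600560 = 1.65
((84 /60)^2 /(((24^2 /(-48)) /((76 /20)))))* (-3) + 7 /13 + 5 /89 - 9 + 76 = 40180667 /578500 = 69.46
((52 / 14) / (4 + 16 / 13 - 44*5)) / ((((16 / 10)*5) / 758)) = -64051 / 39088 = -1.64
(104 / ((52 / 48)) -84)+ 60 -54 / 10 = 333 / 5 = 66.60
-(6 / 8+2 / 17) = -59 / 68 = -0.87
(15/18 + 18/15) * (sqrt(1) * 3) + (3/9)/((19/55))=4027/570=7.06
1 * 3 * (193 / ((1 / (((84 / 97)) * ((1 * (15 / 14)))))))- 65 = 472.22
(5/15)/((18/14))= 7/27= 0.26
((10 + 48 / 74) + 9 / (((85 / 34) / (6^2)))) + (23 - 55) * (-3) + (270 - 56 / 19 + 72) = 2022184 / 3515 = 575.30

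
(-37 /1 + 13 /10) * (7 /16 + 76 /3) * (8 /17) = -8659 /20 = -432.95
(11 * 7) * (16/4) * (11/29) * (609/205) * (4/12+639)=45487288/205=221889.21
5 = 5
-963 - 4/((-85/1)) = -81851/85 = -962.95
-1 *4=-4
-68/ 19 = -3.58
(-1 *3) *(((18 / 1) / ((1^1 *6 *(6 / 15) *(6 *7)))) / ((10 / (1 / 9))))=-0.01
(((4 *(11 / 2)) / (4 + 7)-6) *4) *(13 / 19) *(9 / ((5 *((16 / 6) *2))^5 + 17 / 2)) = -909792 / 124518478489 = -0.00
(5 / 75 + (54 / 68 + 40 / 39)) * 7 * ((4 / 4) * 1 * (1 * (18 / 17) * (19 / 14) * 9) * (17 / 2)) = 6416091 / 4420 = 1451.60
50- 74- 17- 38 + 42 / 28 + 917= 1679 / 2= 839.50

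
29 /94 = 0.31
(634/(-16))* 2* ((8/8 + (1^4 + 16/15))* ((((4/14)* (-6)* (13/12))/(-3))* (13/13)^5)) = -94783/630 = -150.45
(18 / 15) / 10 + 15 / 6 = 131 / 50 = 2.62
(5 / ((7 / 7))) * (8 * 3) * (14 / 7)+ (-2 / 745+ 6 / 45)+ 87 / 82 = 44203189 / 183270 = 241.19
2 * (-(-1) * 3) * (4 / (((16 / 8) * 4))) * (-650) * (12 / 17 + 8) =-288600 / 17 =-16976.47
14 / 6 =7 / 3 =2.33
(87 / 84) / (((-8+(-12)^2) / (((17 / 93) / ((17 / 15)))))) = 145 / 118048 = 0.00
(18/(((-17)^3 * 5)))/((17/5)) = -0.00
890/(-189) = -890/189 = -4.71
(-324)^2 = 104976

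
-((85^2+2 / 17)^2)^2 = -227601635264504981041 / 83521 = -2725082736850672.06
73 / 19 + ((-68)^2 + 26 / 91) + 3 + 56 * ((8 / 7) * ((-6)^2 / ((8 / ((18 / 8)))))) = 5279.13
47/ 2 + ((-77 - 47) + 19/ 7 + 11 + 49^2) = 32399/ 14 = 2314.21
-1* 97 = -97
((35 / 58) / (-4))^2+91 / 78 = 192059 / 161472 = 1.19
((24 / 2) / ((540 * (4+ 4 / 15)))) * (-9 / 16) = -3 / 1024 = -0.00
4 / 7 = 0.57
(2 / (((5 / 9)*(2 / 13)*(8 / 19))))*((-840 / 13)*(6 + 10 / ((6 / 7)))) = -63441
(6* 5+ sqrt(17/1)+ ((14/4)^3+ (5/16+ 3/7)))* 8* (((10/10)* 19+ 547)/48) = 7333.40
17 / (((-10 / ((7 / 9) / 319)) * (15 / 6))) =-119 / 71775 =-0.00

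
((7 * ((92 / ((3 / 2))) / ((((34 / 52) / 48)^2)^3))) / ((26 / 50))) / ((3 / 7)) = 7278729199707016396800 / 24137569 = 301551875406633.39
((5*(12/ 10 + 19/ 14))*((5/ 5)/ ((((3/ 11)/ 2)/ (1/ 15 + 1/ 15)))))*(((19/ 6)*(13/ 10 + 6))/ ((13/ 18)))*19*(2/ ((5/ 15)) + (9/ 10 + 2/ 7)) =26100195671/ 477750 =54631.49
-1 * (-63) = 63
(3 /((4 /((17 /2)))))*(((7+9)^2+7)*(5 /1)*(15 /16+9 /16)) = 201195 /16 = 12574.69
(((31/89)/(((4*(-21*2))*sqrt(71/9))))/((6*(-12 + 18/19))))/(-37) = -589*sqrt(71)/16497139680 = -0.00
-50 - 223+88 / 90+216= -2521 / 45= -56.02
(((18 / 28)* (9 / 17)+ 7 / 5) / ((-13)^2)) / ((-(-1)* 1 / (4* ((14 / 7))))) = 8284 / 100555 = 0.08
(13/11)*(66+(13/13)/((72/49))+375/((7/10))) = 3946891/5544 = 711.92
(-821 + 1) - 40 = -860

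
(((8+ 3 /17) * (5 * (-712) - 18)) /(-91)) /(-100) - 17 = -1563621 /77350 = -20.21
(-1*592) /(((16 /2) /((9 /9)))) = -74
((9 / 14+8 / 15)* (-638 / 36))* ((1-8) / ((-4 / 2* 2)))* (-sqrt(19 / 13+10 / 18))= 6061* sqrt(767) / 3240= 51.81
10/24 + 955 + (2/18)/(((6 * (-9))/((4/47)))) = 955.42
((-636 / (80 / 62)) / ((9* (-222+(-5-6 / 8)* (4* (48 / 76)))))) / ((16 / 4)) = 31217 / 539280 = 0.06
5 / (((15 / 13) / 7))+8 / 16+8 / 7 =1343 / 42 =31.98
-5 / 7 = -0.71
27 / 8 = 3.38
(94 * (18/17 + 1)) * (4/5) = 2632/17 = 154.82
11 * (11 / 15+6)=74.07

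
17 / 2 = 8.50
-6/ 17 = -0.35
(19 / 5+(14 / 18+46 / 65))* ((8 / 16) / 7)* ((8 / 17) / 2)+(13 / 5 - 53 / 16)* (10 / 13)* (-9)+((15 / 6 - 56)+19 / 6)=-25235053 / 556920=-45.31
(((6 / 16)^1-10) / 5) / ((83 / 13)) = -1001 / 3320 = -0.30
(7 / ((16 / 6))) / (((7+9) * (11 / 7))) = 147 / 1408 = 0.10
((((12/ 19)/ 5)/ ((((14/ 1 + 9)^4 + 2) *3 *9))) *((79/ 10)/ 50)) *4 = 316/ 29908220625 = 0.00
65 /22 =2.95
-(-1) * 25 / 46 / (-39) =-25 / 1794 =-0.01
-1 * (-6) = 6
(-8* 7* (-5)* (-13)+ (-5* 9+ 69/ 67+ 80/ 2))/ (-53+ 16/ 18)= 313902/ 4489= 69.93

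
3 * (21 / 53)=63 / 53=1.19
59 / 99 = 0.60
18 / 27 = 2 / 3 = 0.67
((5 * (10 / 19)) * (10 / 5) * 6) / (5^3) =24 / 95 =0.25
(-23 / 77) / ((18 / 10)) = -115 / 693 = -0.17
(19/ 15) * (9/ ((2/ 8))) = 228/ 5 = 45.60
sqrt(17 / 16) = sqrt(17) / 4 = 1.03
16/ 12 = 4/ 3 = 1.33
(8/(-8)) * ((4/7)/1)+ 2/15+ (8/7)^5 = 381074/252105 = 1.51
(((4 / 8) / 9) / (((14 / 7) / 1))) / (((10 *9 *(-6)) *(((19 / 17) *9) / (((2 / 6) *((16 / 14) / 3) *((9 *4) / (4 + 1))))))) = -34 / 7271775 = -0.00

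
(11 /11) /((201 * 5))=1 /1005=0.00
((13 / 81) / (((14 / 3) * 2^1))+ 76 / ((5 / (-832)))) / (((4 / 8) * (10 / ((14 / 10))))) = -47803327 / 13500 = -3540.99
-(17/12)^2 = -289/144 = -2.01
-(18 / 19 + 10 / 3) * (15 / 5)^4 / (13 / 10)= -65880 / 247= -266.72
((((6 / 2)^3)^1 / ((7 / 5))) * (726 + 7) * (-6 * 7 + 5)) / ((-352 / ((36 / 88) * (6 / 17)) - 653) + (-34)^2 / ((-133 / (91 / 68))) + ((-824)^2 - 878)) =-1878264855 / 2423908634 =-0.77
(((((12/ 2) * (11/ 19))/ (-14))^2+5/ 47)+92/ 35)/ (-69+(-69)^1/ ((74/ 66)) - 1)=-430120856/ 20231705305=-0.02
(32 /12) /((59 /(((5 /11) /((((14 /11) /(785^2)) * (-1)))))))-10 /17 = -209528890 /21063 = -9947.72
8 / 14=4 / 7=0.57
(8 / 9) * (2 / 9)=16 / 81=0.20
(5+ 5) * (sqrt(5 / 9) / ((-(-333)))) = 10 * sqrt(5) / 999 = 0.02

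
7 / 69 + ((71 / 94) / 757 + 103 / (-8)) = -250847933 / 19639608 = -12.77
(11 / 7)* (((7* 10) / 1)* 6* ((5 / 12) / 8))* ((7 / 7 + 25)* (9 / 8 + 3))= 117975 / 32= 3686.72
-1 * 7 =-7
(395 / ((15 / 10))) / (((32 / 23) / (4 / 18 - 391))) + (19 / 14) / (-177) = -13196154653 / 178416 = -73962.84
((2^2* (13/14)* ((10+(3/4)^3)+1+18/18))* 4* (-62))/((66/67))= -7155265/616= -11615.69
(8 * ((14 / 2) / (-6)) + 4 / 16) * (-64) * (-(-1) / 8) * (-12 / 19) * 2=-1744 / 19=-91.79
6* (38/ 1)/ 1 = 228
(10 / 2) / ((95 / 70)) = 70 / 19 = 3.68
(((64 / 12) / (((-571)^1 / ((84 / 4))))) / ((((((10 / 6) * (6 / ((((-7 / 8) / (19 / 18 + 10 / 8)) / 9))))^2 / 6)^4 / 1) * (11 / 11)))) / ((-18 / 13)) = 4721372019 / 257211772910278482200000000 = 0.00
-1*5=-5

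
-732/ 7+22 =-578/ 7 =-82.57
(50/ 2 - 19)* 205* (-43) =-52890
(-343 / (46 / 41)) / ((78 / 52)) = -14063 / 69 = -203.81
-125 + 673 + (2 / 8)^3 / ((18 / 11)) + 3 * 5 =648587 / 1152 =563.01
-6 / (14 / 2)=-6 / 7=-0.86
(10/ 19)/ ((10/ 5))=5/ 19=0.26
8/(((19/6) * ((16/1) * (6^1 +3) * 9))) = 1/513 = 0.00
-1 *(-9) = 9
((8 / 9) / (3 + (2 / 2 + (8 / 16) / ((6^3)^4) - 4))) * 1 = 3869835264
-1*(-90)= 90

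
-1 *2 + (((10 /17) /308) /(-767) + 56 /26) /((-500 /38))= -83552053 /38615500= -2.16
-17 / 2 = -8.50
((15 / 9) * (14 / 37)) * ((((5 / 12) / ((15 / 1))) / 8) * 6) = 35 / 2664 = 0.01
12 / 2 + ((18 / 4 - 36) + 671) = 1291 / 2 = 645.50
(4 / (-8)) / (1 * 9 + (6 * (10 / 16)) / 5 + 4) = -2 / 55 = -0.04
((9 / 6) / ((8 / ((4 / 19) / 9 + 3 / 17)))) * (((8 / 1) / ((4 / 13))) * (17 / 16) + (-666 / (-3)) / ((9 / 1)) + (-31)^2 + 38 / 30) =70735007 / 1860480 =38.02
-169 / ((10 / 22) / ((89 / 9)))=-165451 / 45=-3676.69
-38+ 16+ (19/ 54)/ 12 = -14237/ 648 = -21.97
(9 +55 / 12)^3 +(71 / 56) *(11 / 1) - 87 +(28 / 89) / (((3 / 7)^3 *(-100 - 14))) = 149304218533 / 61363008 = 2433.13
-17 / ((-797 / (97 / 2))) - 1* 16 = -23855 / 1594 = -14.97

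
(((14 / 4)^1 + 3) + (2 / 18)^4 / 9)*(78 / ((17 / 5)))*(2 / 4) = 49896535 / 669222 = 74.56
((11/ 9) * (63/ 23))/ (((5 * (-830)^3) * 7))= -11/ 65755505000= -0.00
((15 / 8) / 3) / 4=5 / 32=0.16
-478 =-478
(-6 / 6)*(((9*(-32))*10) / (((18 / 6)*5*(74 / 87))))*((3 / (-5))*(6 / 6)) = -135.44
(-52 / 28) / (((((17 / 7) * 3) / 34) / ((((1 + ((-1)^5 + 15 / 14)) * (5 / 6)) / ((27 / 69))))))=-7475 / 378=-19.78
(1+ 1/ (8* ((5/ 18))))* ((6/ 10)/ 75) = 29/ 2500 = 0.01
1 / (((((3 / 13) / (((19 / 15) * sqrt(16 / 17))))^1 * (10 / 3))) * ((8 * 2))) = 247 * sqrt(17) / 10200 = 0.10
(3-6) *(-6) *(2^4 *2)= 576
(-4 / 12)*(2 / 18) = -1 / 27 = -0.04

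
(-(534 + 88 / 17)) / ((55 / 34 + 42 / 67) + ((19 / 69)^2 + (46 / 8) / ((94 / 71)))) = -1099361900592 / 13586484095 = -80.92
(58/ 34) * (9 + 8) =29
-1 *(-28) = 28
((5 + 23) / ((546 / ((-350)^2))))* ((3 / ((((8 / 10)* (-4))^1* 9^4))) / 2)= -153125 / 341172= -0.45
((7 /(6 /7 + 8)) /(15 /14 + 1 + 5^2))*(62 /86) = 343 /16297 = 0.02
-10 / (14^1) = -5 / 7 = -0.71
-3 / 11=-0.27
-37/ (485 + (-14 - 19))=-37/ 452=-0.08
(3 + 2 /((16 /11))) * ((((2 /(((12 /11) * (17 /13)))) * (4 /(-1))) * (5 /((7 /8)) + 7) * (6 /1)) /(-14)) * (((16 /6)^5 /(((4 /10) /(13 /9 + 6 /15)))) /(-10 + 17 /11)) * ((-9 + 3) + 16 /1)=-2379725004800 /24203529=-98321.41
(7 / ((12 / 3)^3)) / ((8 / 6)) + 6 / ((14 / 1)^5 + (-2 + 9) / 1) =3765329 / 45894912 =0.08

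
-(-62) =62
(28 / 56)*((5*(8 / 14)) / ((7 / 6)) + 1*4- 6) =11 / 49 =0.22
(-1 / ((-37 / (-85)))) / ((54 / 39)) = -1.66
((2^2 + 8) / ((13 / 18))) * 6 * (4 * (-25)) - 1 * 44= -10013.23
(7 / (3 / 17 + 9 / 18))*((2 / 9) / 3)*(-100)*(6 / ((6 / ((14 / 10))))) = -66640 / 621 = -107.31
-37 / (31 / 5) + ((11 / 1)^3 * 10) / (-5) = -2667.97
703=703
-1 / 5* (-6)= 6 / 5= 1.20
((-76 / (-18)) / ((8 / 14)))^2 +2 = 18337 / 324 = 56.60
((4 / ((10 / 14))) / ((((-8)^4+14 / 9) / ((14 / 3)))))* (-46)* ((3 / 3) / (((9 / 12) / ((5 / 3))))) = -36064 / 55317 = -0.65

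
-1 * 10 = -10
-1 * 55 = -55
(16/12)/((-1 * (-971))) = 4/2913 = 0.00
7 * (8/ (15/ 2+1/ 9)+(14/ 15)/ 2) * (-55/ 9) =-240163/ 3699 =-64.93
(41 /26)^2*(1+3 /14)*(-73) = -2086121 /9464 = -220.43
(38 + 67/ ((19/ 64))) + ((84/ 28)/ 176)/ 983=866770137/ 3287152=263.68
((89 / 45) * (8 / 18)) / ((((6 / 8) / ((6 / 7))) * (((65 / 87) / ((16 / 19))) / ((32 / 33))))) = 42287104 / 38513475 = 1.10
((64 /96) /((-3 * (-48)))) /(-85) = -1 /18360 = -0.00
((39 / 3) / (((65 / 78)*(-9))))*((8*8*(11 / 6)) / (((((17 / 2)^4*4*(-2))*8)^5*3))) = 143 / 8778739838358756648387458160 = 0.00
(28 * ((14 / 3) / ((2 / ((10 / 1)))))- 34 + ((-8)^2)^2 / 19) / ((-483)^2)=47590 / 13297473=0.00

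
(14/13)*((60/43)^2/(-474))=-8400/1898923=-0.00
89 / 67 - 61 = -3998 / 67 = -59.67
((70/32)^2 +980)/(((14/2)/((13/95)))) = 93639/4864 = 19.25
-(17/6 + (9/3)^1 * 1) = -35/6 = -5.83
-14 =-14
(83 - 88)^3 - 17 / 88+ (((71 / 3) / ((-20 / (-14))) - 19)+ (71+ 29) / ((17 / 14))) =-45.27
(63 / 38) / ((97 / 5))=315 / 3686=0.09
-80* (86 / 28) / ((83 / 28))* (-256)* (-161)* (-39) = 11059077120 / 83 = 133241893.01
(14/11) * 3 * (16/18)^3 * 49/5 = 351232/13365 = 26.28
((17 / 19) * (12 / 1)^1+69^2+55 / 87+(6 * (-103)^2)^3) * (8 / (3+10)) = 3410671875031800944 / 21489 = 158717105264637.77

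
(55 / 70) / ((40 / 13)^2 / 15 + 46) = 5577 / 330988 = 0.02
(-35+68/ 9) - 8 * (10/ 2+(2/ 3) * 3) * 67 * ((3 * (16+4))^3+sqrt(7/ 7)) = -7293922015/ 9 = -810435779.44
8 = 8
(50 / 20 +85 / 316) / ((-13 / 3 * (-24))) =0.03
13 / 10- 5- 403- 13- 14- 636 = -10697 / 10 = -1069.70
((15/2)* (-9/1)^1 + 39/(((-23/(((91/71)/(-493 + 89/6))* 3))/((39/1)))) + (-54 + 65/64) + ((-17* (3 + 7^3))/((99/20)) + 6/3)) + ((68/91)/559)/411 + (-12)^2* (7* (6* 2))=2232120507985011874915/206873884306305216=10789.76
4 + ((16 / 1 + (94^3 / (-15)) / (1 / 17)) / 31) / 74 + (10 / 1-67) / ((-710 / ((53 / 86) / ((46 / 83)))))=-785271781477 / 1932988632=-406.25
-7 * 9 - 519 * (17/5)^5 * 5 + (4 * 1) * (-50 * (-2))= -736695158/625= -1178712.25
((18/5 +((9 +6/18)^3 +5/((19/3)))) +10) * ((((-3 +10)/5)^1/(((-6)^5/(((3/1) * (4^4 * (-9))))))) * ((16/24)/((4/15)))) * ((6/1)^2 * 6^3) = 1901624704/95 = 20017102.15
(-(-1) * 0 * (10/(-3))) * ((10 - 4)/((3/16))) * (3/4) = 0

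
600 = 600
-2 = -2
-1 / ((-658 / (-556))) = -0.84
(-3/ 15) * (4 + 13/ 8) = -9/ 8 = -1.12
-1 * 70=-70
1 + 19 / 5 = 24 / 5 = 4.80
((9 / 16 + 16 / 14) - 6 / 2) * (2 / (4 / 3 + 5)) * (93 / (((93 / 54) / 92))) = -270135 / 133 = -2031.09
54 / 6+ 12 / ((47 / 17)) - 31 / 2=-203 / 94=-2.16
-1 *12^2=-144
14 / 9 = 1.56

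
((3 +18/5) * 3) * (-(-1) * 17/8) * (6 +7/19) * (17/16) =3461931/12160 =284.70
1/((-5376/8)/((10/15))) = -0.00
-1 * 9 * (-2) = 18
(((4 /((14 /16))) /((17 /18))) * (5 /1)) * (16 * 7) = 46080 /17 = 2710.59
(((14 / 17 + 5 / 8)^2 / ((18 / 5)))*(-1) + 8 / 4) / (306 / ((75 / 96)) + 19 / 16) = 11795275 / 3269914776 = 0.00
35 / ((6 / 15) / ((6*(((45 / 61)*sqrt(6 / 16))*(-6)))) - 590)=-127016859375 / 2141141340029+4323375*sqrt(6) / 4282282680058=-0.06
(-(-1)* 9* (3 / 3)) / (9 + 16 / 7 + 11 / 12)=756 / 1025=0.74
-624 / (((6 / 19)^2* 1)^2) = -1694173 / 27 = -62747.15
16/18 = 8/9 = 0.89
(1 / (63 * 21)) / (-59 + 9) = -1 / 66150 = -0.00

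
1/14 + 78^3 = 6643729/14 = 474552.07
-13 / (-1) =13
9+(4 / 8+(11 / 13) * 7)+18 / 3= 557 / 26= 21.42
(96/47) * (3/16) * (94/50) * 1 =18/25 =0.72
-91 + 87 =-4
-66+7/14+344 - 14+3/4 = 265.25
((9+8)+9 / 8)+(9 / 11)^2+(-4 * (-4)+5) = 38521 / 968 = 39.79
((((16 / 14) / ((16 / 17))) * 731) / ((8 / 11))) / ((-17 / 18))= -72369 / 56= -1292.30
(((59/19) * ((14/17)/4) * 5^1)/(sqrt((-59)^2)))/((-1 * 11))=-35/7106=-0.00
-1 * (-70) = 70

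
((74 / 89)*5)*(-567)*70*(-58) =851747400 / 89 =9570195.51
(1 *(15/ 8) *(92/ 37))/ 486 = 115/ 11988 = 0.01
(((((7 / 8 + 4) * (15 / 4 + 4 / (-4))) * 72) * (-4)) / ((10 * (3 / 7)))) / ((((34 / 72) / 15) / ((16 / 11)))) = -707616 / 17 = -41624.47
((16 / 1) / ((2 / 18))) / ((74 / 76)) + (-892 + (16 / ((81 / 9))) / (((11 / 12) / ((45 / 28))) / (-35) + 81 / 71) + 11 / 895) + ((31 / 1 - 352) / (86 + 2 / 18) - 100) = -117047408941014 / 138314235275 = -846.24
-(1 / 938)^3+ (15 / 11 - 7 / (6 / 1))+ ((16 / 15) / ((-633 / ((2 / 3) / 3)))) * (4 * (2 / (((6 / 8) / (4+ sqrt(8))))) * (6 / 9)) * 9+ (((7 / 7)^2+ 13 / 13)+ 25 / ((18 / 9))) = 11327248905444931 / 775780178148360 - 4096 * sqrt(2) / 85455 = 14.53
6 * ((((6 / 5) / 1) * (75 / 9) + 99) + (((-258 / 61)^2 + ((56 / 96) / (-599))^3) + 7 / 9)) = 176425308971736689 / 230320516054752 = 766.00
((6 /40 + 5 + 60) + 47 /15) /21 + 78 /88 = 14338 /3465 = 4.14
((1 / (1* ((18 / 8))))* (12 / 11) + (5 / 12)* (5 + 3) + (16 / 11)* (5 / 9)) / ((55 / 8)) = 3664 / 5445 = 0.67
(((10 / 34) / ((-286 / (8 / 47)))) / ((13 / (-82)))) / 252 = 0.00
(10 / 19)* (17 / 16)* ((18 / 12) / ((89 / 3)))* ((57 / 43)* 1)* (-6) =-6885 / 30616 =-0.22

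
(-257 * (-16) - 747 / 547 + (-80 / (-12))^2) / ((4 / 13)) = 265920889 / 19692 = 13504.01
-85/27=-3.15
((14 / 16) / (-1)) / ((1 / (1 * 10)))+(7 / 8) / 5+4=-183 / 40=-4.58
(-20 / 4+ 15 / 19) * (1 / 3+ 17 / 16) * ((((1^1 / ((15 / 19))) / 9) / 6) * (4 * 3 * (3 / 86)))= -67 / 1161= -0.06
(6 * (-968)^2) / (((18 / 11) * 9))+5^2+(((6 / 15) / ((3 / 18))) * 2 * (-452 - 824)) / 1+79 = 50723512 / 135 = 375729.72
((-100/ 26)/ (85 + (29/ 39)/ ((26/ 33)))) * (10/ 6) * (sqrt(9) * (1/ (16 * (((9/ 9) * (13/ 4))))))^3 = -375/ 26182832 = -0.00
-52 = -52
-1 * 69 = -69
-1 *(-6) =6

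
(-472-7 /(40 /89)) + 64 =-16943 /40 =-423.58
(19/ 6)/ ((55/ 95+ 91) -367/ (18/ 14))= -1083/ 66302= -0.02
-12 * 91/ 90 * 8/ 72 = -182/ 135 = -1.35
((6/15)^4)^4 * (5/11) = 65536/335693359375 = 0.00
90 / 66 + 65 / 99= 200 / 99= 2.02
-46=-46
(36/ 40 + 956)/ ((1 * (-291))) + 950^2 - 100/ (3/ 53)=2621124431/ 2910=900730.05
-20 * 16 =-320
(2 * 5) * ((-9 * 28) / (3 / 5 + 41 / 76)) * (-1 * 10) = 9576000 / 433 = 22115.47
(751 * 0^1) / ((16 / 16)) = 0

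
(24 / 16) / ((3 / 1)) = 1 / 2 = 0.50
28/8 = 7/2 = 3.50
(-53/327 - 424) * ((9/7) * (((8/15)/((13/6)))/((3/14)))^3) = -222702764032/269407125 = -826.64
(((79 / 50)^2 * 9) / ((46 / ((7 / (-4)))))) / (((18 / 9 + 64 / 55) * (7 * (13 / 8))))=-205953 / 8671000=-0.02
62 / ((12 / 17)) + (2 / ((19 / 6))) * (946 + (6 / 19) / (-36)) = 1484363 / 2166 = 685.30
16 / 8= 2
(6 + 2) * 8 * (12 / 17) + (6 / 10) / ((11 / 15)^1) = 8601 / 187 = 45.99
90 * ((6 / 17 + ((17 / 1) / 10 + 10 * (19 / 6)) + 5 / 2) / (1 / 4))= 221664 / 17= 13039.06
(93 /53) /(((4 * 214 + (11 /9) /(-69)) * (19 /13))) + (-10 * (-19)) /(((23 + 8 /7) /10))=7119430084841 /90463326395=78.70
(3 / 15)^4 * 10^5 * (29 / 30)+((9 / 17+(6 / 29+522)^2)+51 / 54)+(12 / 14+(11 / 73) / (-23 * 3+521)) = 8109273095313199 / 29719860156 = 272857.04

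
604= 604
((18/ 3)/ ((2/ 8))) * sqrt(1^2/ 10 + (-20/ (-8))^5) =237.29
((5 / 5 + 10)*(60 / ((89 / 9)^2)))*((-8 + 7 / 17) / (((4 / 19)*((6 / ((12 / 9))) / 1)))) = -7279470 / 134657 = -54.06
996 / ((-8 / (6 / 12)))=-249 / 4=-62.25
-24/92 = -6/23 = -0.26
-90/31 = -2.90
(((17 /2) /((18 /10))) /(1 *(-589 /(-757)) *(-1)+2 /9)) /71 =-64345 /537754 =-0.12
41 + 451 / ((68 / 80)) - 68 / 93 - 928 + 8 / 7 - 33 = -4305064 / 11067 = -389.00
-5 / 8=-0.62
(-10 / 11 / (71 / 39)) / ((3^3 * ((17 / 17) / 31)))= -4030 / 7029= -0.57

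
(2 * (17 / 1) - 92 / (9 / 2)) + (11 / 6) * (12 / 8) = 587 / 36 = 16.31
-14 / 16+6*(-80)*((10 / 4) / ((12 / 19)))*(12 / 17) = -182519 / 136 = -1342.05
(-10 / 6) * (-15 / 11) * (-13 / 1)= -325 / 11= -29.55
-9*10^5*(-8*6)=43200000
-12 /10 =-6 /5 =-1.20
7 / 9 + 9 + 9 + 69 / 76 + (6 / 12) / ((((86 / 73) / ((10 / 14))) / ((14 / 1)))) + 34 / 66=7908743 / 323532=24.45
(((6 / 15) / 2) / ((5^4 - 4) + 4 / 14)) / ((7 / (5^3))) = 25 / 4349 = 0.01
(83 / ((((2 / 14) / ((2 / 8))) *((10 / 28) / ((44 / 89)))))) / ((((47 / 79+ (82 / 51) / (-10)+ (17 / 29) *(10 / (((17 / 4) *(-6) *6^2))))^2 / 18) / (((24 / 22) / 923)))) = 9714120199809091920 / 415548013690710667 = 23.38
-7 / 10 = -0.70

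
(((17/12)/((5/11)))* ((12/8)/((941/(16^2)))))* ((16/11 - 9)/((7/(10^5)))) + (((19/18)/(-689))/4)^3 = -137094.28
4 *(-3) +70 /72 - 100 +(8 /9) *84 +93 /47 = -58175 /1692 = -34.38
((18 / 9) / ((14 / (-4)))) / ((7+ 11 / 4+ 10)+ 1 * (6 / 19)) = -304 / 10675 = -0.03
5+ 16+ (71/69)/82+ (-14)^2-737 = -2942089/5658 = -519.99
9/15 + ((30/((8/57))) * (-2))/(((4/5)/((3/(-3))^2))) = -21351/40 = -533.78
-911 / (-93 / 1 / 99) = 30063 / 31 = 969.77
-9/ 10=-0.90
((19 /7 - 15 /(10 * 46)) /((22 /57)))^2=80084601 /1658944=48.27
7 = 7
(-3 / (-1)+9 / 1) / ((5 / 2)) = 24 / 5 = 4.80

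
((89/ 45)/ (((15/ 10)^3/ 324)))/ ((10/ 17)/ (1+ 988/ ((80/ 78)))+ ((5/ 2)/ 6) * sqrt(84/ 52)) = -388440406016/ 940566798635+ 306141462493312 * sqrt(273)/ 14108501979525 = 358.11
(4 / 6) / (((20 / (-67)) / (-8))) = 268 / 15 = 17.87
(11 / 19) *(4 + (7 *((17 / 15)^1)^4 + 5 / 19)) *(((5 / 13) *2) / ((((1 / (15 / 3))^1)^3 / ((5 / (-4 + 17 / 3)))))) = 334596196 / 126711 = 2640.62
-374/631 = -0.59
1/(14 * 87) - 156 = -156.00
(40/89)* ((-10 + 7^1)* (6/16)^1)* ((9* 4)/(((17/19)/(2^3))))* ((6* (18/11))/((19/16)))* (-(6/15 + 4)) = 8957952/1513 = 5920.66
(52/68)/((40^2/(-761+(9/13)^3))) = -417797/1149200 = -0.36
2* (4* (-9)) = -72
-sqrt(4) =-2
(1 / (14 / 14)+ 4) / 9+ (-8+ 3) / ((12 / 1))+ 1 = 41 / 36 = 1.14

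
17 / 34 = 1 / 2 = 0.50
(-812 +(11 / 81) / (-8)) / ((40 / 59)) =-31045033 / 25920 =-1197.73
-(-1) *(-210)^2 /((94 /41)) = 904050 /47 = 19235.11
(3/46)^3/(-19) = -27/1849384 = -0.00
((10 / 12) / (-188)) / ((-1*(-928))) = -5 / 1046784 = -0.00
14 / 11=1.27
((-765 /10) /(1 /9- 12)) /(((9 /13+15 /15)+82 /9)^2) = 18849753 /341906944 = 0.06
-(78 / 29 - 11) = 241 / 29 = 8.31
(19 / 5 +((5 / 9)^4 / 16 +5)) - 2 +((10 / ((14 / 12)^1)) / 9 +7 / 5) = 33649187 / 3674160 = 9.16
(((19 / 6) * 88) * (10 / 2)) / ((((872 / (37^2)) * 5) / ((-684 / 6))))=-5436299 / 109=-49874.30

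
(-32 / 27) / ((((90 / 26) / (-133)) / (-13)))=-719264 / 1215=-591.99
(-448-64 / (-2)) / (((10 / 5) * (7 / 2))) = -416 / 7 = -59.43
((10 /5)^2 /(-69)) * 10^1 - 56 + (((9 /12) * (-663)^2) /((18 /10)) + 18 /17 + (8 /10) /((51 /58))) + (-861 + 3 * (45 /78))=55579515457 /304980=182239.87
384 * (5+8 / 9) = 6784 / 3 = 2261.33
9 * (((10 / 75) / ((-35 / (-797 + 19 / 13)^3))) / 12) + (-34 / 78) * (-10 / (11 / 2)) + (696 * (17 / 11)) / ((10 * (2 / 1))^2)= 36503002763327 / 25375350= 1438522.14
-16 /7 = -2.29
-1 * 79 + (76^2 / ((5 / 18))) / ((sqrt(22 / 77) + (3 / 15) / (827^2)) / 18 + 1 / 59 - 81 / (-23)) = 3545347374875315430829436821 / 611531493703531022718053 - 8059793829351889123702080 * sqrt(14) / 611531493703531022718053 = 5748.18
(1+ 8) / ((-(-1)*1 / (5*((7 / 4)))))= 315 / 4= 78.75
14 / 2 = 7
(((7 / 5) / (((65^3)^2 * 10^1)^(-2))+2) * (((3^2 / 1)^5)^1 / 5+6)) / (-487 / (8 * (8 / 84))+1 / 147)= -14720677405238444434405580.00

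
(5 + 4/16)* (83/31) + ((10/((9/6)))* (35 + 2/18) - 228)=67397/3348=20.13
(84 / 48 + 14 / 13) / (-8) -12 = -5139 / 416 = -12.35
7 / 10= 0.70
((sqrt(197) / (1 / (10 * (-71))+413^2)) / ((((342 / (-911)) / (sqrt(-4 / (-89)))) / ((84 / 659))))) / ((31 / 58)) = -0.00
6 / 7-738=-5160 / 7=-737.14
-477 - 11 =-488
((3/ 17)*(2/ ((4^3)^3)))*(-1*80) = -15/ 139264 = -0.00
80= 80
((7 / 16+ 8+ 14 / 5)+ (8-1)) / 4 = 1459 / 320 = 4.56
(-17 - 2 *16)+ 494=445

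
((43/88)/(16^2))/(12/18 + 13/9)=387/428032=0.00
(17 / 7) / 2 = 1.21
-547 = -547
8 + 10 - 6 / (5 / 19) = -24 / 5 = -4.80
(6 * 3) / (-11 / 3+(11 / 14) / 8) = -6048 / 1199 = -5.04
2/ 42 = 1/ 21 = 0.05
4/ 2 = 2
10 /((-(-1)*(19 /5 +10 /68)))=2.53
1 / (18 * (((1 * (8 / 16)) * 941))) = 1 / 8469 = 0.00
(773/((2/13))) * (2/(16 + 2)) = 10049/18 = 558.28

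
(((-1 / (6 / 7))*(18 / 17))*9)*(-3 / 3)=189 / 17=11.12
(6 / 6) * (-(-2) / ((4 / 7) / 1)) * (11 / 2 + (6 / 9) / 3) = 721 / 36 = 20.03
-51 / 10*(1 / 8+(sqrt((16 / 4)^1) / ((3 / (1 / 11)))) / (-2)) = -85 / 176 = -0.48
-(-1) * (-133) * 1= -133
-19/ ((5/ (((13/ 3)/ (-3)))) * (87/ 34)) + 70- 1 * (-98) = 666118/ 3915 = 170.15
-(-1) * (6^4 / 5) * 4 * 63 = 326592 / 5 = 65318.40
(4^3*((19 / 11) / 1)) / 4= 304 / 11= 27.64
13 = 13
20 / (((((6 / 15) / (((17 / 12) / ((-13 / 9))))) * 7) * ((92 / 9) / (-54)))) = 309825 / 8372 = 37.01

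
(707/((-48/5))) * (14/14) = -3535/48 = -73.65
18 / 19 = 0.95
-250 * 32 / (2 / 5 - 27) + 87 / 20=811571 / 2660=305.10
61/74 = 0.82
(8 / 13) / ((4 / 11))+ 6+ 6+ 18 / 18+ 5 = 19.69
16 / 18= 8 / 9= 0.89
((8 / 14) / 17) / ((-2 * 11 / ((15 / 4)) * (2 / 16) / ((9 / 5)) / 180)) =-14.85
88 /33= 8 /3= 2.67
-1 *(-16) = 16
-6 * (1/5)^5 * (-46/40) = 69/31250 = 0.00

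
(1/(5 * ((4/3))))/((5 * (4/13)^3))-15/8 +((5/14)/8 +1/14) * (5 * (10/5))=14137/44800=0.32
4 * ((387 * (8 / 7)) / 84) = 1032 / 49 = 21.06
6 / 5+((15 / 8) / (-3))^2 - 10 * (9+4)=-41091 / 320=-128.41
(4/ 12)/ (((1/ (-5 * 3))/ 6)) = -30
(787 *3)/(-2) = -2361/2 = -1180.50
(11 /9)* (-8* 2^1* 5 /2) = -440 /9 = -48.89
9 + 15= 24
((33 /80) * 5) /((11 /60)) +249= 1041 /4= 260.25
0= 0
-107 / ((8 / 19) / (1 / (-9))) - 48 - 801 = -820.76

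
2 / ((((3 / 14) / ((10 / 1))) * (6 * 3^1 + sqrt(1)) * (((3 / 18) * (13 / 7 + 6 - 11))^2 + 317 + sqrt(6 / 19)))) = 575902488 / 37196272087 - 1815156 * sqrt(114) / 706729169653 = 0.02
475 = 475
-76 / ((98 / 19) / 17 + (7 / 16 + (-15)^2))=-392768 / 1166629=-0.34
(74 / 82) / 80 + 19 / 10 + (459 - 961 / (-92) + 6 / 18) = 106752941 / 226320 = 471.69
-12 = -12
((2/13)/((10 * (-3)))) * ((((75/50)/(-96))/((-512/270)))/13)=-9/2768896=-0.00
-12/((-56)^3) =3/43904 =0.00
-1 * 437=-437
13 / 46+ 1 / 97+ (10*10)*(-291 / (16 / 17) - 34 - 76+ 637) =21781.54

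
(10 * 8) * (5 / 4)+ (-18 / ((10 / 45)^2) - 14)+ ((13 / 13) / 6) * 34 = -1637 / 6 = -272.83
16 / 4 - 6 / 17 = 62 / 17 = 3.65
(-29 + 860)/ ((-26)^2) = 831/ 676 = 1.23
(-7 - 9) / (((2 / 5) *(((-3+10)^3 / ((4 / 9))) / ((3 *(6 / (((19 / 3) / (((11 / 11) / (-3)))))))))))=320 / 6517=0.05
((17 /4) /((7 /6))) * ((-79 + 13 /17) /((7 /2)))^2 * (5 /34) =541500 /2023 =267.67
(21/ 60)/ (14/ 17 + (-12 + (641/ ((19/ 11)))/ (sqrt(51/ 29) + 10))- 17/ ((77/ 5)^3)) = 733590712293036059*sqrt(1479)/ 10976127185766975264840 + 9984744314142106047/ 731741812384465017656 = 0.02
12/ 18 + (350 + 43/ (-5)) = 5131/ 15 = 342.07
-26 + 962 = 936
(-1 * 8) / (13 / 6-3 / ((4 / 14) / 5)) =24 / 151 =0.16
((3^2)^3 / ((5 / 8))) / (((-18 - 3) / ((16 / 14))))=-63.48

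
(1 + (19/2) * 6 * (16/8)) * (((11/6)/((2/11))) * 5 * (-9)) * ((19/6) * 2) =-1321925/4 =-330481.25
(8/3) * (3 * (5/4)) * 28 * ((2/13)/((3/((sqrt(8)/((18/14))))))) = 31.59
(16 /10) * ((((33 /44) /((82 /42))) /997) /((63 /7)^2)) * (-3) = -0.00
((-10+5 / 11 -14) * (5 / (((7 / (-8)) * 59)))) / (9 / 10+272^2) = 14800 / 480162001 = 0.00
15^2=225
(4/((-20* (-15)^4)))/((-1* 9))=1/2278125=0.00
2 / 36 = 1 / 18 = 0.06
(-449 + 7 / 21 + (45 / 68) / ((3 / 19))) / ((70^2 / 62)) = -2810863 / 499800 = -5.62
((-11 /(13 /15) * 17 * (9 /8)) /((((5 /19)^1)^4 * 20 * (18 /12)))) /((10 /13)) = -219330243 /100000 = -2193.30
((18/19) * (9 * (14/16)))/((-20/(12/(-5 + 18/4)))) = 8.95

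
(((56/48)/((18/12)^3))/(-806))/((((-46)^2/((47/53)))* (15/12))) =-658/4576058955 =-0.00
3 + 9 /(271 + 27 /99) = 9051 /2984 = 3.03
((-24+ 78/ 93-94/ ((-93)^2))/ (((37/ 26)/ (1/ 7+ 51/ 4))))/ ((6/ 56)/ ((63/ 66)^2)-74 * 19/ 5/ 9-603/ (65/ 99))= 748914759320/ 3387344680843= 0.22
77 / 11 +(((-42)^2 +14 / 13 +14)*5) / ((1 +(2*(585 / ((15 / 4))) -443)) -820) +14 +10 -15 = 8196 / 1235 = 6.64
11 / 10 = 1.10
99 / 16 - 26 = -317 / 16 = -19.81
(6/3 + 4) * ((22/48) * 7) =77/4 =19.25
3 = 3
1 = 1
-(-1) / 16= 1 / 16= 0.06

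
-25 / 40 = -5 / 8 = -0.62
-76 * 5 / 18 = -21.11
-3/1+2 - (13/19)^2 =-530/361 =-1.47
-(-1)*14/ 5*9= 126/ 5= 25.20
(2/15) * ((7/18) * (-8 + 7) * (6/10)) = -7/225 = -0.03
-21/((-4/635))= 13335/4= 3333.75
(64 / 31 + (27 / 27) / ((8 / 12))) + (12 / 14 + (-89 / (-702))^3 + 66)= 5286763575125 / 75070804536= 70.42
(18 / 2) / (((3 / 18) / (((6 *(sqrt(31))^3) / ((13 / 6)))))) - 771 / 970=-771 / 970 + 60264 *sqrt(31) / 13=25809.65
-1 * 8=-8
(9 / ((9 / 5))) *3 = 15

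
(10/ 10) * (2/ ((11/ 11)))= 2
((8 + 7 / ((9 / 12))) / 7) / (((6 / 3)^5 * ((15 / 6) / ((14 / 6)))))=13 / 180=0.07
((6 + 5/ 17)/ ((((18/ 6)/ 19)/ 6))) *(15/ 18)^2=50825/ 306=166.09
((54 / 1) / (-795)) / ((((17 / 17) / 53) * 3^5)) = -2 / 135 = -0.01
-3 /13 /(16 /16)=-3 /13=-0.23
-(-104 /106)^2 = -2704 /2809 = -0.96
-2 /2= -1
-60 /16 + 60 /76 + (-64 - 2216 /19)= -13953 /76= -183.59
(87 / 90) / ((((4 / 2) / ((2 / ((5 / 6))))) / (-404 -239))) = -18647 / 25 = -745.88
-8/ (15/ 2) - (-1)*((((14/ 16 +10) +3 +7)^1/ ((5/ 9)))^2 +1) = 1411.81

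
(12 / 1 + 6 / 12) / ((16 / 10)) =125 / 16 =7.81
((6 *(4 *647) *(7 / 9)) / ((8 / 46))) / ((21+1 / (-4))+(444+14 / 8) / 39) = 2708342 / 1255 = 2158.04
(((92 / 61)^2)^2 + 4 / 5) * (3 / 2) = 620369766 / 69229205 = 8.96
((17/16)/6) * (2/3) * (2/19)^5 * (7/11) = 0.00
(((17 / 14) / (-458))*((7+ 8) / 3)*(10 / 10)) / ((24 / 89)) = -0.05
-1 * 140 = -140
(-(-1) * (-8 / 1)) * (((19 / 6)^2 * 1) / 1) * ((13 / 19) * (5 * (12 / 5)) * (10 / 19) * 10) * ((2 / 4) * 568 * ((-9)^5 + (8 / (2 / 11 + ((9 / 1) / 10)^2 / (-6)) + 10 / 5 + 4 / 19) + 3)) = 340296944665600 / 5871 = 57962347924.65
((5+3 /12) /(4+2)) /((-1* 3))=-7 /24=-0.29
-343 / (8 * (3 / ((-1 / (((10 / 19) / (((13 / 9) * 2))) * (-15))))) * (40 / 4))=-84721 / 162000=-0.52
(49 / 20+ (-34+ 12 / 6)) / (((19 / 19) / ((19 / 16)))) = -11229 / 320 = -35.09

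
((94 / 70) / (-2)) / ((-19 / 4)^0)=-47 / 70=-0.67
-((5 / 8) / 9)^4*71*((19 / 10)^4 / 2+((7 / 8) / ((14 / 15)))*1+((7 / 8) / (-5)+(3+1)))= -16015541 / 859963392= -0.02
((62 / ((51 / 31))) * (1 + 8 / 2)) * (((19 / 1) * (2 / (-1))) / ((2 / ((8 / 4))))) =-365180 / 51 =-7160.39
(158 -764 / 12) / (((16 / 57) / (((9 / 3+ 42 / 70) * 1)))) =48393 / 40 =1209.82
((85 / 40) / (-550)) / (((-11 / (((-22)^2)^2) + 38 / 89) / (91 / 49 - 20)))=23250271 / 141602825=0.16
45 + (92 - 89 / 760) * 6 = 596.30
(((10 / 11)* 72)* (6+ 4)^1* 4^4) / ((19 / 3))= 5529600 / 209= 26457.42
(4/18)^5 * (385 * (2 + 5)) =1.46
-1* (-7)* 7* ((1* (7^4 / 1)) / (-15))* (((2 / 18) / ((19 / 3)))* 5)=-117649 / 171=-688.01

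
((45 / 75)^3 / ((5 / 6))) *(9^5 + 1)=382644 / 25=15305.76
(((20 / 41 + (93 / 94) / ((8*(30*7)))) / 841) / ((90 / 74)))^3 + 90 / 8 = 8409104216070641003623261041827 / 747475930310157040767488000000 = 11.25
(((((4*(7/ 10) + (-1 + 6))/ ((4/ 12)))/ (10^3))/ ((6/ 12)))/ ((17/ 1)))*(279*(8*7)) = 457002/ 10625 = 43.01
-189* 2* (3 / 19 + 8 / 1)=-3083.68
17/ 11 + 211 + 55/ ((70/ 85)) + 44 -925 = -92657/ 154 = -601.67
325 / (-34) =-325 / 34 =-9.56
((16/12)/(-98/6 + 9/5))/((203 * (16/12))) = -15/44254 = -0.00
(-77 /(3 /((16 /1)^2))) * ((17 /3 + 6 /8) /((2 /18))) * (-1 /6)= 189728 /3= 63242.67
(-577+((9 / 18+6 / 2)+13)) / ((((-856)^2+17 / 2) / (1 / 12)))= -59 / 925572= -0.00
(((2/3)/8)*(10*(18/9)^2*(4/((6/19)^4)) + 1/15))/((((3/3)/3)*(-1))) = -6516077/1620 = -4022.27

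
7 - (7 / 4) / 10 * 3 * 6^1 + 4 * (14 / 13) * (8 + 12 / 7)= 11881 / 260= 45.70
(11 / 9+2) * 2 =58 / 9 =6.44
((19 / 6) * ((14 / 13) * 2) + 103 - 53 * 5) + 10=-5662 / 39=-145.18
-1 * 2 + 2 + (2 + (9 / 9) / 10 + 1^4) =31 / 10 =3.10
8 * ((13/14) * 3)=156/7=22.29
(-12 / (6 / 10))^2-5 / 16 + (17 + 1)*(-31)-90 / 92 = -58619 / 368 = -159.29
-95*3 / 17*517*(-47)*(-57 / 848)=-394737255 / 14416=-27381.89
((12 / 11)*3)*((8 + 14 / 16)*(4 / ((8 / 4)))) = 639 / 11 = 58.09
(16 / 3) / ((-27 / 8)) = -128 / 81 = -1.58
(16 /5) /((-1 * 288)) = -1 /90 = -0.01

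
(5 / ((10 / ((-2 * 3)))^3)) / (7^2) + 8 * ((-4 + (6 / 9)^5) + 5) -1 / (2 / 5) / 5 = 5079203 / 595350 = 8.53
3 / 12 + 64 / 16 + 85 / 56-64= -3261 / 56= -58.23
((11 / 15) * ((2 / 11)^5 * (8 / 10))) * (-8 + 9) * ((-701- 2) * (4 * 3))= -359936 / 366025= -0.98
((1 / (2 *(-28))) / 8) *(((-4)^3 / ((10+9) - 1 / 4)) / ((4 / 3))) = 1 / 175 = 0.01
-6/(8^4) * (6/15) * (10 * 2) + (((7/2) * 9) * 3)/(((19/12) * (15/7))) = 27.84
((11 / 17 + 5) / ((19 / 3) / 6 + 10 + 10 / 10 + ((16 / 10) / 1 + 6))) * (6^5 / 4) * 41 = 688642560 / 30073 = 22899.03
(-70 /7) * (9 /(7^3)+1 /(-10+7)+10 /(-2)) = 54610 /1029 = 53.07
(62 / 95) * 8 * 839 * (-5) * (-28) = 11652032 / 19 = 613264.84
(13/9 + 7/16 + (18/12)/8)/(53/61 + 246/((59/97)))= 536251/105027048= 0.01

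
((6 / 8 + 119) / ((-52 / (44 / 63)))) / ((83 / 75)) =-131725 / 90636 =-1.45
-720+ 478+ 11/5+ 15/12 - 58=-5931/20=-296.55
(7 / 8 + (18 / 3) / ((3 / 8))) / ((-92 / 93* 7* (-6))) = 4185 / 10304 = 0.41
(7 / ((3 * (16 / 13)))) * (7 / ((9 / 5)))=3185 / 432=7.37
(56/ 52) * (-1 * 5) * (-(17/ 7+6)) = 590/ 13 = 45.38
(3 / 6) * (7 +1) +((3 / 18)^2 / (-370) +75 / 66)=752569 / 146520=5.14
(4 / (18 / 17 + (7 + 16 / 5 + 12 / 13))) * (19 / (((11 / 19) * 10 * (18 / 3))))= 79781 / 444213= 0.18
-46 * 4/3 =-184/3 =-61.33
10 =10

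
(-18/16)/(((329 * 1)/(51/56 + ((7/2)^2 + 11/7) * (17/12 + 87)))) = -1232739/294784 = -4.18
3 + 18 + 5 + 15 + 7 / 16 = 663 / 16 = 41.44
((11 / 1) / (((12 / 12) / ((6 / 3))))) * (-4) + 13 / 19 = -1659 / 19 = -87.32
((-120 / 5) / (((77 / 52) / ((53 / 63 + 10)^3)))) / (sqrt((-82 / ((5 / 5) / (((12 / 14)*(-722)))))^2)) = -16567823324 / 40710402117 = -0.41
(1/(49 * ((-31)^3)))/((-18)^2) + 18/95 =8513314393/44931382020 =0.19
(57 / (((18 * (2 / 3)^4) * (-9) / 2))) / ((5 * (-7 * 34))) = 0.00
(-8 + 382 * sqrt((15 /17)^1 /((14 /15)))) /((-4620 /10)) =4 /231-955 * sqrt(238) /18326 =-0.79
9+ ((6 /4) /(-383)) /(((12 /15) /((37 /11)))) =8.98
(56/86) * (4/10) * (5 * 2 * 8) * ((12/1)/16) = 672/43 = 15.63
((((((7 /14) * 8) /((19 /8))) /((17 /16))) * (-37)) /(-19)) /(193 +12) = 18944 /1258085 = 0.02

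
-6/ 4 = -3/ 2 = -1.50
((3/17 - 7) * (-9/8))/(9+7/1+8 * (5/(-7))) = 203/272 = 0.75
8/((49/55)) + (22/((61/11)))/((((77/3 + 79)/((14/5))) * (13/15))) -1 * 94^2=-53848923470/6100549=-8826.90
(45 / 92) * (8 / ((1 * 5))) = 0.78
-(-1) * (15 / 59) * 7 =105 / 59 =1.78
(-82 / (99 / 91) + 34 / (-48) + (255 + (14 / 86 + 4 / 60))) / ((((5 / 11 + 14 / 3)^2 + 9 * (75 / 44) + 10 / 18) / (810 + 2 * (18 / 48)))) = 362737535347 / 105200360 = 3448.06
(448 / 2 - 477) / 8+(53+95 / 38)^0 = -245 / 8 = -30.62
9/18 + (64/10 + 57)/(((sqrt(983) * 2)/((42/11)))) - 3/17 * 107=-625/34 + 6657 * sqrt(983)/54065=-14.52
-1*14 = -14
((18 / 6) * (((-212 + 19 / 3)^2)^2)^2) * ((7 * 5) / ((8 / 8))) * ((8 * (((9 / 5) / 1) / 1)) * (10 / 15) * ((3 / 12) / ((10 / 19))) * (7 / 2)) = 19553792094756644653199971 / 3645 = 5364552015022399081810.69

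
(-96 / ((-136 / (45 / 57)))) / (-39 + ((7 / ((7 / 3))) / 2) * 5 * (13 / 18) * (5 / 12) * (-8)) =-3240 / 331721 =-0.01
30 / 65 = 6 / 13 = 0.46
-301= -301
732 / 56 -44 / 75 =13109 / 1050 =12.48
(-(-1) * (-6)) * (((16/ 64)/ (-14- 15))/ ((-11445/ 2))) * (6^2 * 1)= -36/ 110635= -0.00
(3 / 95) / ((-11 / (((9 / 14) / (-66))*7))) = 9 / 45980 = 0.00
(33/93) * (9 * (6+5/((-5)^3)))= 14751/775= 19.03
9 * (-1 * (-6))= 54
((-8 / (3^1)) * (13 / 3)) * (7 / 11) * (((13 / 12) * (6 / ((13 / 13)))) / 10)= -2366 / 495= -4.78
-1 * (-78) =78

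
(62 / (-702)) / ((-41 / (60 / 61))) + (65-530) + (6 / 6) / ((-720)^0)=-135773668 / 292617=-464.00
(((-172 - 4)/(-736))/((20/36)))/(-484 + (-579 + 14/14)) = -11/27140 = -0.00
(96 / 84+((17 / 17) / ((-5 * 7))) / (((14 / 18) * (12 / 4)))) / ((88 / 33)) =831 / 1960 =0.42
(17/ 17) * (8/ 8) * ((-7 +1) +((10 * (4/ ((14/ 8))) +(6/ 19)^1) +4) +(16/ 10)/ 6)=42772/ 1995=21.44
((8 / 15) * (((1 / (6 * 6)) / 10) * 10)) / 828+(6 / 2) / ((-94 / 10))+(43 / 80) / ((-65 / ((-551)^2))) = -3429721241329 / 1365951600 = -2510.87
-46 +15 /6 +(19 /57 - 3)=-277 /6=-46.17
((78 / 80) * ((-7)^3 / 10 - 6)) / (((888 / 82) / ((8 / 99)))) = -214799 / 732600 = -0.29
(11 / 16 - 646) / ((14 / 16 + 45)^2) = -41300 / 134689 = -0.31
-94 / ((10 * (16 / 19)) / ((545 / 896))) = -6.79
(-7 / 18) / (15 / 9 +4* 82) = -7 / 5934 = -0.00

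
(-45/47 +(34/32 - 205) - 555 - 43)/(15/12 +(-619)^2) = -201259/96046004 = -0.00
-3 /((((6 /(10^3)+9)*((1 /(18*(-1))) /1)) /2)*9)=2000 /1501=1.33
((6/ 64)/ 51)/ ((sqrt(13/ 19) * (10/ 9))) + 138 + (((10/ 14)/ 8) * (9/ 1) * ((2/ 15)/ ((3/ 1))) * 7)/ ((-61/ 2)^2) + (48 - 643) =-457.00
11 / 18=0.61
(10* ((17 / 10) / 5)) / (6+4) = 17 / 50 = 0.34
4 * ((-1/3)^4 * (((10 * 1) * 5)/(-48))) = -25/486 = -0.05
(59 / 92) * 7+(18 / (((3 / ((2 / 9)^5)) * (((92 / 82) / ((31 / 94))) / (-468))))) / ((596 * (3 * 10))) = 94879371659 / 21135474180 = 4.49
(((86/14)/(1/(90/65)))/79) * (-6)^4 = 1003104/7189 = 139.53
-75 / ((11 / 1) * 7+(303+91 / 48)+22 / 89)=-0.20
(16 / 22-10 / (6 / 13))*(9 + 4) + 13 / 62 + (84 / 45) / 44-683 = -9769241 / 10230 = -954.96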